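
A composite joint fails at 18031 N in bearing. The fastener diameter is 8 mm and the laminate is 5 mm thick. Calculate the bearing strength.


sigma_br = F/(d*h) = 18031/(8*5) = 450.8 MPa

450.8 MPa


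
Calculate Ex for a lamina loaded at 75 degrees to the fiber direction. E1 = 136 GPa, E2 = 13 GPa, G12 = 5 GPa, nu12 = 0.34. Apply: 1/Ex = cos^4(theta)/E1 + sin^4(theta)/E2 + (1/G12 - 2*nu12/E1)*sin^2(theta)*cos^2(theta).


cos^4(75) = 0.004487, sin^4(75) = 0.870513, sin^2(75)*cos^2(75) = 0.0625
1/G12 - 2*nu12/E1 = 1/5 - 2*0.34/136 = 0.195 GPa^-1
1/Ex = 0.004487/136 + 0.870513/13 + 0.195*0.0625 = 0.079183 GPa^-1
Ex = 12.63 GPa

12.63 GPa


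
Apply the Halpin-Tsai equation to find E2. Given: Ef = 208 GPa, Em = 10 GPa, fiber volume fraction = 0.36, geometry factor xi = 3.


eta = (Ef/Em - 1)/(Ef/Em + xi) = (20.8 - 1)/(20.8 + 3) = 0.8319
E2 = Em*(1+xi*eta*Vf)/(1-eta*Vf) = 27.1 GPa

27.1 GPa


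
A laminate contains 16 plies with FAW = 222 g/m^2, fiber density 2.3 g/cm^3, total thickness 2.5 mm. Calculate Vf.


Vf = n * FAW / (rho_f * h * 1000) = 16 * 222 / (2.3 * 2.5 * 1000) = 0.6177

0.6177


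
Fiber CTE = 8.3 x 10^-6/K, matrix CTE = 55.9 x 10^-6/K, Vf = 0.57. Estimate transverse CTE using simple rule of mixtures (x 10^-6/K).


alpha_2 = alpha_f*Vf + alpha_m*(1-Vf) = 8.3*0.57 + 55.9*0.43 = 28.8 x 10^-6/K

28.8 x 10^-6/K


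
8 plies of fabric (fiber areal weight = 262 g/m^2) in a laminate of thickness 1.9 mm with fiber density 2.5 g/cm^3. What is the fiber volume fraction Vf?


Vf = n * FAW / (rho_f * h * 1000) = 8 * 262 / (2.5 * 1.9 * 1000) = 0.4413

0.4413


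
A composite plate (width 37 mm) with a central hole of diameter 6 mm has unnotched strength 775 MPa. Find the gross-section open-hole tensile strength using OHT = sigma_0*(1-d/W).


OHT = sigma_0*(1-d/W) = 775*(1-6/37) = 649.3 MPa

649.3 MPa


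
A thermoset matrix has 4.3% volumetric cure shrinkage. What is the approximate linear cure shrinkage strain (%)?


Linear shrinkage ≈ vol_shrink/3 = 4.3/3 = 1.433%

1.433%


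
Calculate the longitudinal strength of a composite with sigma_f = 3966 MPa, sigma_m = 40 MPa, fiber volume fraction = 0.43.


sigma_1 = sigma_f*Vf + sigma_m*(1-Vf) = 3966*0.43 + 40*0.57 = 1728.2 MPa

1728.2 MPa


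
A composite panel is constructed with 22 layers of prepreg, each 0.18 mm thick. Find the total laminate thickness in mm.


h = n * t_ply = 22 * 0.18 = 3.96 mm

3.96 mm


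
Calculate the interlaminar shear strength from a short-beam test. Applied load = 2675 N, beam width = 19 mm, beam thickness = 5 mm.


ILSS = 3F/(4bh) = 3*2675/(4*19*5) = 21.12 MPa

21.12 MPa


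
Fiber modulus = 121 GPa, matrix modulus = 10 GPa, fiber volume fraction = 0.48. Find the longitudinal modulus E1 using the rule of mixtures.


E1 = Ef*Vf + Em*(1-Vf) = 121*0.48 + 10*0.52 = 63.28 GPa

63.28 GPa


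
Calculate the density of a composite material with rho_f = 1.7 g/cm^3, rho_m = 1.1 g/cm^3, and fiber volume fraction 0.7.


rho_c = rho_f*Vf + rho_m*(1-Vf) = 1.7*0.7 + 1.1*0.3 = 1.52 g/cm^3

1.52 g/cm^3


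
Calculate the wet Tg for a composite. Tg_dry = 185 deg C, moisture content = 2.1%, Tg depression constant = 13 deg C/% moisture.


Tg_wet = Tg_dry - k*moisture = 185 - 13*2.1 = 157.7 deg C

157.7 deg C


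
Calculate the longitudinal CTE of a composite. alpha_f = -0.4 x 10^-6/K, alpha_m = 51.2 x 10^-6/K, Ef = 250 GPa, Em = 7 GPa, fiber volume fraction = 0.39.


E1 = Ef*Vf + Em*(1-Vf) = 101.77
alpha_1 = (alpha_f*Ef*Vf + alpha_m*Em*(1-Vf))/E1 = 1.76 x 10^-6/K

1.76 x 10^-6/K


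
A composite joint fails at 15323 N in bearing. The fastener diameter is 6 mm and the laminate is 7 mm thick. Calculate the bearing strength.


sigma_br = F/(d*h) = 15323/(6*7) = 364.8 MPa

364.8 MPa


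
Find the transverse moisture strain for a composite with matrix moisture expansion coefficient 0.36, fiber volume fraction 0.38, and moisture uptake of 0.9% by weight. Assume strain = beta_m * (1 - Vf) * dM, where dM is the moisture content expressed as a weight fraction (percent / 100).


dM = 0.9/100 = 0.009
strain = beta_m * (1-Vf) * dM = 0.36 * 0.62 * 0.009 = 0.0020088

0.0020088


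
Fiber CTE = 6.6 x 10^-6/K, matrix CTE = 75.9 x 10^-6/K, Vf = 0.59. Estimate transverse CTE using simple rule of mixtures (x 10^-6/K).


alpha_2 = alpha_f*Vf + alpha_m*(1-Vf) = 6.6*0.59 + 75.9*0.41 = 35.0 x 10^-6/K

35.0 x 10^-6/K


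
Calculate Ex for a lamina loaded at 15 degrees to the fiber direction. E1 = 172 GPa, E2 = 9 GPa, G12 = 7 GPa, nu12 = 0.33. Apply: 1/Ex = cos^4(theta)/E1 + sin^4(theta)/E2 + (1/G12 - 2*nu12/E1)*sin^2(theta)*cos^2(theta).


cos^4(15) = 0.870513, sin^4(15) = 0.004487, sin^2(15)*cos^2(15) = 0.0625
1/G12 - 2*nu12/E1 = 1/7 - 2*0.33/172 = 0.13902 GPa^-1
1/Ex = 0.870513/172 + 0.004487/9 + 0.13902*0.0625 = 0.0142485 GPa^-1
Ex = 70.18 GPa

70.18 GPa


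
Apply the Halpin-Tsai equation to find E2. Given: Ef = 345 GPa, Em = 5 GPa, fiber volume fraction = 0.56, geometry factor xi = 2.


eta = (Ef/Em - 1)/(Ef/Em + xi) = (69.0 - 1)/(69.0 + 2) = 0.9577
E2 = Em*(1+xi*eta*Vf)/(1-eta*Vf) = 22.35 GPa

22.35 GPa


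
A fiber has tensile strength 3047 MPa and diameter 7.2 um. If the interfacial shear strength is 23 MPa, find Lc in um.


Lc = sigma_f * d / (2 * tau_i) = 3047 * 7.2 / (2 * 23) = 476.9 um

476.9 um


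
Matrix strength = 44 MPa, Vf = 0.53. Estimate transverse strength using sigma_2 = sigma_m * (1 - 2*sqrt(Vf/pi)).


factor = 1 - 2*sqrt(0.53/pi) = 0.1785
sigma_2 = 44 * 0.1785 = 7.86 MPa

7.86 MPa


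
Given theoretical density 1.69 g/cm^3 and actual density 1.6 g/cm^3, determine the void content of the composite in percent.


Void% = (rho_theo - rho_actual)/rho_theo * 100 = (1.69 - 1.6)/1.69 * 100 = 5.33%

5.33%


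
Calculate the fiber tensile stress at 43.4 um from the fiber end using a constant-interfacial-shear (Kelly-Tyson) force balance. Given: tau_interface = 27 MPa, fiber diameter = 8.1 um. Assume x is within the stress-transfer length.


Force balance: sigma_f * (pi*d^2/4) = tau * (pi*d) * x  ->  sigma_f = 4 * tau * x / d
sigma_f = 4 * 27 * 43.4 / 8.1 = 578.7 MPa

578.7 MPa


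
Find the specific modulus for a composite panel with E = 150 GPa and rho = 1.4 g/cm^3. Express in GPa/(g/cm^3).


Specific stiffness = E/rho = 150/1.4 = 107.1 GPa/(g/cm^3)

107.1 GPa/(g/cm^3)


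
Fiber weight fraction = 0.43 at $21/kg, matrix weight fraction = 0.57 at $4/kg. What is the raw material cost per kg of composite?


Cost = cost_f*Wf + cost_m*Wm = 21*0.43 + 4*0.57 = $11.31/kg

$11.31/kg


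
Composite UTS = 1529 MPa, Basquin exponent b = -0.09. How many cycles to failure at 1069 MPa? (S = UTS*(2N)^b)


N = 0.5 * (S/UTS)^(1/b) = 0.5 * (1069/1529)^(1/-0.09) = 26.6666 cycles

26.6666 cycles


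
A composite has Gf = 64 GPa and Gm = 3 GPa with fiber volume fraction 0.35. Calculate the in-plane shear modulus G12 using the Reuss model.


1/G12 = Vf/Gf + (1-Vf)/Gm = 0.35/64 + 0.65/3
G12 = 4.5 GPa

4.5 GPa


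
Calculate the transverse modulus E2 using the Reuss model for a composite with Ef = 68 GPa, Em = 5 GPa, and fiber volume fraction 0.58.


1/E2 = Vf/Ef + (1-Vf)/Em = 0.58/68 + 0.42/5
E2 = 10.81 GPa

10.81 GPa


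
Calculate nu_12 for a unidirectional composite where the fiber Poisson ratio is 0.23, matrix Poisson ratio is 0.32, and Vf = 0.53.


nu_12 = nu_f*Vf + nu_m*(1-Vf) = 0.23*0.53 + 0.32*0.47 = 0.2723

0.2723


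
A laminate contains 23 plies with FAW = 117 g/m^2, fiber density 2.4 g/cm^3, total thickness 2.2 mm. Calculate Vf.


Vf = n * FAW / (rho_f * h * 1000) = 23 * 117 / (2.4 * 2.2 * 1000) = 0.5097

0.5097


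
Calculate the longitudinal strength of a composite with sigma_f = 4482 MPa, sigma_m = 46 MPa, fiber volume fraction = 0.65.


sigma_1 = sigma_f*Vf + sigma_m*(1-Vf) = 4482*0.65 + 46*0.35 = 2929.4 MPa

2929.4 MPa


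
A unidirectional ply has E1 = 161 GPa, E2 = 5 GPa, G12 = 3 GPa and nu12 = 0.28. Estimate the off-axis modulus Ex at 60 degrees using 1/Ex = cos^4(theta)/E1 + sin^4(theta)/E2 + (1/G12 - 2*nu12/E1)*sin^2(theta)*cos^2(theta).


cos^4(60) = 0.0625, sin^4(60) = 0.5625, sin^2(60)*cos^2(60) = 0.1875
1/G12 - 2*nu12/E1 = 1/3 - 2*0.28/161 = 0.329855 GPa^-1
1/Ex = 0.0625/161 + 0.5625/5 + 0.329855*0.1875 = 0.174736 GPa^-1
Ex = 5.72 GPa

5.72 GPa


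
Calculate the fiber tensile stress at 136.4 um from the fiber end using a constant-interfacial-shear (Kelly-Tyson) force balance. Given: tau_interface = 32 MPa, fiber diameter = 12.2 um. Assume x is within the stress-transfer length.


Force balance: sigma_f * (pi*d^2/4) = tau * (pi*d) * x  ->  sigma_f = 4 * tau * x / d
sigma_f = 4 * 32 * 136.4 / 12.2 = 1431.1 MPa

1431.1 MPa


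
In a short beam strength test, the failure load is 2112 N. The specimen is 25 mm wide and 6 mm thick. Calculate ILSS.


ILSS = 3F/(4bh) = 3*2112/(4*25*6) = 10.56 MPa

10.56 MPa


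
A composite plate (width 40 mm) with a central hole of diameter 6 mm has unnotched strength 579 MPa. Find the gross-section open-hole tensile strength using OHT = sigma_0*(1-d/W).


OHT = sigma_0*(1-d/W) = 579*(1-6/40) = 492.2 MPa

492.2 MPa


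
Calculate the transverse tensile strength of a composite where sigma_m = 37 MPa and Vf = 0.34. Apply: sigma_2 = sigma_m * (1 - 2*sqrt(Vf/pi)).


factor = 1 - 2*sqrt(0.34/pi) = 0.342
sigma_2 = 37 * 0.342 = 12.66 MPa

12.66 MPa


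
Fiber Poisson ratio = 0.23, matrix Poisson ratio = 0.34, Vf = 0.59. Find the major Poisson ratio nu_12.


nu_12 = nu_f*Vf + nu_m*(1-Vf) = 0.23*0.59 + 0.34*0.41 = 0.2751

0.2751


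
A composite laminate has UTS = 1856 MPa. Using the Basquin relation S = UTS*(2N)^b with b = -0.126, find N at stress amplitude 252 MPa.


N = 0.5 * (S/UTS)^(1/b) = 0.5 * (252/1856)^(1/-0.126) = 3.8136e+06 cycles

3.8136e+06 cycles


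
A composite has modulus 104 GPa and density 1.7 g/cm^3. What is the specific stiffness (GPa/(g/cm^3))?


Specific stiffness = E/rho = 104/1.7 = 61.2 GPa/(g/cm^3)

61.2 GPa/(g/cm^3)


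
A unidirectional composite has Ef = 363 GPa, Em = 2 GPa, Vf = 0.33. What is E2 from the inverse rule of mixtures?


1/E2 = Vf/Ef + (1-Vf)/Em = 0.33/363 + 0.67/2
E2 = 2.98 GPa

2.98 GPa


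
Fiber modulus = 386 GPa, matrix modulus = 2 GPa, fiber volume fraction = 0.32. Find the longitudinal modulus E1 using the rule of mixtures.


E1 = Ef*Vf + Em*(1-Vf) = 386*0.32 + 2*0.68 = 124.88 GPa

124.88 GPa


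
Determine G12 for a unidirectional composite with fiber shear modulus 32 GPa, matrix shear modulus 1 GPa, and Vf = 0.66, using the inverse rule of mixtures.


1/G12 = Vf/Gf + (1-Vf)/Gm = 0.66/32 + 0.34/1
G12 = 2.77 GPa

2.77 GPa


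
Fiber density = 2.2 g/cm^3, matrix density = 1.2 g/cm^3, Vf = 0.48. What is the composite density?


rho_c = rho_f*Vf + rho_m*(1-Vf) = 2.2*0.48 + 1.2*0.52 = 1.68 g/cm^3

1.68 g/cm^3


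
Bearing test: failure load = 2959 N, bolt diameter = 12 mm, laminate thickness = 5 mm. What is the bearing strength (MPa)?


sigma_br = F/(d*h) = 2959/(12*5) = 49.3 MPa

49.3 MPa


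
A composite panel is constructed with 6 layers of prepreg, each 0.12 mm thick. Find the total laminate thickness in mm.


h = n * t_ply = 6 * 0.12 = 0.72 mm

0.72 mm


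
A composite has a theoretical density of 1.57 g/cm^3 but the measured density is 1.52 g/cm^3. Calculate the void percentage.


Void% = (rho_theo - rho_actual)/rho_theo * 100 = (1.57 - 1.52)/1.57 * 100 = 3.18%

3.18%


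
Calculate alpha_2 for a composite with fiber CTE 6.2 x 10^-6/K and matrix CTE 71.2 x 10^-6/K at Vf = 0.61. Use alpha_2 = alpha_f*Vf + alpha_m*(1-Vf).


alpha_2 = alpha_f*Vf + alpha_m*(1-Vf) = 6.2*0.61 + 71.2*0.39 = 31.6 x 10^-6/K

31.6 x 10^-6/K


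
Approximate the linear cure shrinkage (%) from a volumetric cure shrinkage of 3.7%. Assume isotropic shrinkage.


Linear shrinkage ≈ vol_shrink/3 = 3.7/3 = 1.233%

1.233%


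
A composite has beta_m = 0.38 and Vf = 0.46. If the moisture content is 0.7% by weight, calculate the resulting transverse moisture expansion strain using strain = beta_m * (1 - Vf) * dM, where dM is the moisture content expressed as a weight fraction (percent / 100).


dM = 0.7/100 = 0.007
strain = beta_m * (1-Vf) * dM = 0.38 * 0.54 * 0.007 = 0.0014364

0.0014364


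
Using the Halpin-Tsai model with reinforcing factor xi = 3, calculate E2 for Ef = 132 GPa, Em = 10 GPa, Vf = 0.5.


eta = (Ef/Em - 1)/(Ef/Em + xi) = (13.2 - 1)/(13.2 + 3) = 0.7531
E2 = Em*(1+xi*eta*Vf)/(1-eta*Vf) = 34.16 GPa

34.16 GPa


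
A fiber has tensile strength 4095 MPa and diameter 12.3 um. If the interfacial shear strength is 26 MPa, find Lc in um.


Lc = sigma_f * d / (2 * tau_i) = 4095 * 12.3 / (2 * 26) = 968.6 um

968.6 um


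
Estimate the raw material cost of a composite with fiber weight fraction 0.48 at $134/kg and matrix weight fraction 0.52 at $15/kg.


Cost = cost_f*Wf + cost_m*Wm = 134*0.48 + 15*0.52 = $72.12/kg

$72.12/kg


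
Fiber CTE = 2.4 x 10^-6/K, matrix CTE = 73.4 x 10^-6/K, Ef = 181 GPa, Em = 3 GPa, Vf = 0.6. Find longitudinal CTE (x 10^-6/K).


E1 = Ef*Vf + Em*(1-Vf) = 109.8
alpha_1 = (alpha_f*Ef*Vf + alpha_m*Em*(1-Vf))/E1 = 3.18 x 10^-6/K

3.18 x 10^-6/K


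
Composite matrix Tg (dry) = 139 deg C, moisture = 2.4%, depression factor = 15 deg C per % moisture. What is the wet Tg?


Tg_wet = Tg_dry - k*moisture = 139 - 15*2.4 = 103.0 deg C

103.0 deg C


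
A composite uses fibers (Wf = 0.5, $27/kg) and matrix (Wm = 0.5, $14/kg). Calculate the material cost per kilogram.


Cost = cost_f*Wf + cost_m*Wm = 27*0.5 + 14*0.5 = $20.5/kg

$20.5/kg


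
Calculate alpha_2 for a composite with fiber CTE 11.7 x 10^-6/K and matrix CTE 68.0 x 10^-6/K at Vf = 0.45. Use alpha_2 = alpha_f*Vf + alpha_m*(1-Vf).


alpha_2 = alpha_f*Vf + alpha_m*(1-Vf) = 11.7*0.45 + 68.0*0.55 = 42.7 x 10^-6/K

42.7 x 10^-6/K


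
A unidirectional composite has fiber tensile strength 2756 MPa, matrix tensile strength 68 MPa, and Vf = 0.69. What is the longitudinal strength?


sigma_1 = sigma_f*Vf + sigma_m*(1-Vf) = 2756*0.69 + 68*0.31 = 1922.7 MPa

1922.7 MPa


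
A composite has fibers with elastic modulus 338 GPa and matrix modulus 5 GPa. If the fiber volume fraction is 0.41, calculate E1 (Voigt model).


E1 = Ef*Vf + Em*(1-Vf) = 338*0.41 + 5*0.59 = 141.53 GPa

141.53 GPa


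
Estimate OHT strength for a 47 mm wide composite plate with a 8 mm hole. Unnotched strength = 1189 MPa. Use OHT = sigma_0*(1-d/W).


OHT = sigma_0*(1-d/W) = 1189*(1-8/47) = 986.6 MPa

986.6 MPa


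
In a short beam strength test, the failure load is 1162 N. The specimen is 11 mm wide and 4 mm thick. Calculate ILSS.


ILSS = 3F/(4bh) = 3*1162/(4*11*4) = 19.81 MPa

19.81 MPa


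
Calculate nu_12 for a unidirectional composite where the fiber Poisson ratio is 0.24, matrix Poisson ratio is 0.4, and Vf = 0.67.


nu_12 = nu_f*Vf + nu_m*(1-Vf) = 0.24*0.67 + 0.4*0.33 = 0.2928

0.2928


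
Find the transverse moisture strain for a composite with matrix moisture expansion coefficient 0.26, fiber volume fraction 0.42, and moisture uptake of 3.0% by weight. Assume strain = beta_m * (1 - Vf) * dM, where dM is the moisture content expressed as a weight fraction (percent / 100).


dM = 3.0/100 = 0.03
strain = beta_m * (1-Vf) * dM = 0.26 * 0.58 * 0.03 = 0.004524

0.004524


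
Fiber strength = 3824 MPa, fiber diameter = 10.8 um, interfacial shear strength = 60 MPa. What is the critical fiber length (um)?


Lc = sigma_f * d / (2 * tau_i) = 3824 * 10.8 / (2 * 60) = 344.2 um

344.2 um


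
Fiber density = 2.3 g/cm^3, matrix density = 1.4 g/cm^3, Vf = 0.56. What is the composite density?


rho_c = rho_f*Vf + rho_m*(1-Vf) = 2.3*0.56 + 1.4*0.44 = 1.904 g/cm^3

1.904 g/cm^3


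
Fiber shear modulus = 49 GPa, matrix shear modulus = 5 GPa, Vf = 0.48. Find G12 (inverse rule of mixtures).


1/G12 = Vf/Gf + (1-Vf)/Gm = 0.48/49 + 0.52/5
G12 = 8.79 GPa

8.79 GPa


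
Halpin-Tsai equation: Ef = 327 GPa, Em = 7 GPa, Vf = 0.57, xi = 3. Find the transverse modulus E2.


eta = (Ef/Em - 1)/(Ef/Em + xi) = (46.7143 - 1)/(46.7143 + 3) = 0.9195
E2 = Em*(1+xi*eta*Vf)/(1-eta*Vf) = 37.84 GPa

37.84 GPa


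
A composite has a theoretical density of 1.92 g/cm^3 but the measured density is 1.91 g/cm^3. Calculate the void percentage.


Void% = (rho_theo - rho_actual)/rho_theo * 100 = (1.92 - 1.91)/1.92 * 100 = 0.52%

0.52%


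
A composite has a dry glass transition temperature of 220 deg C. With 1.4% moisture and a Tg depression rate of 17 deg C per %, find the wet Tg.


Tg_wet = Tg_dry - k*moisture = 220 - 17*1.4 = 196.2 deg C

196.2 deg C


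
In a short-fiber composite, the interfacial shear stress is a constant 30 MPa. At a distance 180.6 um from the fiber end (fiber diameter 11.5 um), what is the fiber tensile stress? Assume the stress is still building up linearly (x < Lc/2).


Force balance: sigma_f * (pi*d^2/4) = tau * (pi*d) * x  ->  sigma_f = 4 * tau * x / d
sigma_f = 4 * 30 * 180.6 / 11.5 = 1884.5 MPa

1884.5 MPa


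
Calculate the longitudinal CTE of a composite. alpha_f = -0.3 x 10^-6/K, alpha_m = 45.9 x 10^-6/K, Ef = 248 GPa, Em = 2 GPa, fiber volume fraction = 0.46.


E1 = Ef*Vf + Em*(1-Vf) = 115.16
alpha_1 = (alpha_f*Ef*Vf + alpha_m*Em*(1-Vf))/E1 = 0.13 x 10^-6/K

0.13 x 10^-6/K


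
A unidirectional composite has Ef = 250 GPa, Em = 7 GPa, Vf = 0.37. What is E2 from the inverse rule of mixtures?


1/E2 = Vf/Ef + (1-Vf)/Em = 0.37/250 + 0.63/7
E2 = 10.93 GPa

10.93 GPa


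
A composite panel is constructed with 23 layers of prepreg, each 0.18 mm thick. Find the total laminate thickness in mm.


h = n * t_ply = 23 * 0.18 = 4.14 mm

4.14 mm


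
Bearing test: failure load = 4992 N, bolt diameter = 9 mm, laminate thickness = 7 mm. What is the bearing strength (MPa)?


sigma_br = F/(d*h) = 4992/(9*7) = 79.2 MPa

79.2 MPa


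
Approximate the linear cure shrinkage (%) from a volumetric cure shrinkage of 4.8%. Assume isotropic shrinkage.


Linear shrinkage ≈ vol_shrink/3 = 4.8/3 = 1.6%

1.6%


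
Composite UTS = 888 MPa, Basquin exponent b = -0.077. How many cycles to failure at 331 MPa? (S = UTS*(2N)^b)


N = 0.5 * (S/UTS)^(1/b) = 0.5 * (331/888)^(1/-0.077) = 184080.8461 cycles

184080.8461 cycles


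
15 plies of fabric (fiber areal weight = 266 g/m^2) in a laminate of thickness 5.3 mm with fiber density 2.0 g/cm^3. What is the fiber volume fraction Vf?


Vf = n * FAW / (rho_f * h * 1000) = 15 * 266 / (2.0 * 5.3 * 1000) = 0.3764

0.3764


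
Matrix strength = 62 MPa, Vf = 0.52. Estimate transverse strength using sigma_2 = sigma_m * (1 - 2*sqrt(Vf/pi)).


factor = 1 - 2*sqrt(0.52/pi) = 0.1863
sigma_2 = 62 * 0.1863 = 11.55 MPa

11.55 MPa


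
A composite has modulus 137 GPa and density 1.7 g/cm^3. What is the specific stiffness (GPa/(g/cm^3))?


Specific stiffness = E/rho = 137/1.7 = 80.6 GPa/(g/cm^3)

80.6 GPa/(g/cm^3)


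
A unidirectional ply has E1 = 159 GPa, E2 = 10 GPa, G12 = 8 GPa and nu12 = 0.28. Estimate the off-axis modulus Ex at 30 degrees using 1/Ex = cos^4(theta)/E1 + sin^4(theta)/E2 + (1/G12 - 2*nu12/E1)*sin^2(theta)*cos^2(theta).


cos^4(30) = 0.5625, sin^4(30) = 0.0625, sin^2(30)*cos^2(30) = 0.1875
1/G12 - 2*nu12/E1 = 1/8 - 2*0.28/159 = 0.121478 GPa^-1
1/Ex = 0.5625/159 + 0.0625/10 + 0.121478*0.1875 = 0.0325649 GPa^-1
Ex = 30.71 GPa

30.71 GPa


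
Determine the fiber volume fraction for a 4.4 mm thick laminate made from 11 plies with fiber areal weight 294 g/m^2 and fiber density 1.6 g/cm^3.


Vf = n * FAW / (rho_f * h * 1000) = 11 * 294 / (1.6 * 4.4 * 1000) = 0.4594

0.4594


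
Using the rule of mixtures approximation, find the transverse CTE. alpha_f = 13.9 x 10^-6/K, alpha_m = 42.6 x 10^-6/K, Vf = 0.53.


alpha_2 = alpha_f*Vf + alpha_m*(1-Vf) = 13.9*0.53 + 42.6*0.47 = 27.4 x 10^-6/K

27.4 x 10^-6/K


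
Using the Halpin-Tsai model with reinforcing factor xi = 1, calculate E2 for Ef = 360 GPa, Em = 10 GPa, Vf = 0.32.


eta = (Ef/Em - 1)/(Ef/Em + xi) = (36.0 - 1)/(36.0 + 1) = 0.9459
E2 = Em*(1+xi*eta*Vf)/(1-eta*Vf) = 18.68 GPa

18.68 GPa


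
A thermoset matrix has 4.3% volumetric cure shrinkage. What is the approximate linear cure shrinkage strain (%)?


Linear shrinkage ≈ vol_shrink/3 = 4.3/3 = 1.433%

1.433%


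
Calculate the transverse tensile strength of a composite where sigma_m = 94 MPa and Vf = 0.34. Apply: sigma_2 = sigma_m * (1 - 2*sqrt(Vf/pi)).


factor = 1 - 2*sqrt(0.34/pi) = 0.342
sigma_2 = 94 * 0.342 = 32.15 MPa

32.15 MPa


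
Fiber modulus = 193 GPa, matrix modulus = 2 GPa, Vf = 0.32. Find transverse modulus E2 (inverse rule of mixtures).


1/E2 = Vf/Ef + (1-Vf)/Em = 0.32/193 + 0.68/2
E2 = 2.93 GPa

2.93 GPa


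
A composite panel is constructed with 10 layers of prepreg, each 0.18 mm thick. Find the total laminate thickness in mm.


h = n * t_ply = 10 * 0.18 = 1.8 mm

1.8 mm


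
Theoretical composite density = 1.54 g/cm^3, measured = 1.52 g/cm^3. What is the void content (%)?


Void% = (rho_theo - rho_actual)/rho_theo * 100 = (1.54 - 1.52)/1.54 * 100 = 1.3%

1.3%


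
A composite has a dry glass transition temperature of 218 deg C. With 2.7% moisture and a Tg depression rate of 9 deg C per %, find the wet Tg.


Tg_wet = Tg_dry - k*moisture = 218 - 9*2.7 = 193.7 deg C

193.7 deg C


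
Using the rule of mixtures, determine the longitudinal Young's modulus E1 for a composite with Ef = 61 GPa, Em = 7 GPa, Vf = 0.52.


E1 = Ef*Vf + Em*(1-Vf) = 61*0.52 + 7*0.48 = 35.08 GPa

35.08 GPa


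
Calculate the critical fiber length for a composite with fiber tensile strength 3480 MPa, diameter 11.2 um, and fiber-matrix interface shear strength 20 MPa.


Lc = sigma_f * d / (2 * tau_i) = 3480 * 11.2 / (2 * 20) = 974.4 um

974.4 um


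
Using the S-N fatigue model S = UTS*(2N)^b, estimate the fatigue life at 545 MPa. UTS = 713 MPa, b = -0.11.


N = 0.5 * (S/UTS)^(1/b) = 0.5 * (545/713)^(1/-0.11) = 5.7520 cycles

5.7520 cycles


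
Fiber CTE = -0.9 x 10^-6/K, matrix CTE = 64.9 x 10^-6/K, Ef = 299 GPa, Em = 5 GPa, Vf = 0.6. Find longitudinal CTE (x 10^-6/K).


E1 = Ef*Vf + Em*(1-Vf) = 181.4
alpha_1 = (alpha_f*Ef*Vf + alpha_m*Em*(1-Vf))/E1 = -0.17 x 10^-6/K

-0.17 x 10^-6/K


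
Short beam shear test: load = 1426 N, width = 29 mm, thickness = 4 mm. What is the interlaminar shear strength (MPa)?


ILSS = 3F/(4bh) = 3*1426/(4*29*4) = 9.22 MPa

9.22 MPa


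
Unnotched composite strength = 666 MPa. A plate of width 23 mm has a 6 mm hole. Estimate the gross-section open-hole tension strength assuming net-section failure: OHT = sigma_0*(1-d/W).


OHT = sigma_0*(1-d/W) = 666*(1-6/23) = 492.3 MPa

492.3 MPa


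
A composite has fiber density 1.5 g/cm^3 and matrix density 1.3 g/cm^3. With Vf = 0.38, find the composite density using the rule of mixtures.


rho_c = rho_f*Vf + rho_m*(1-Vf) = 1.5*0.38 + 1.3*0.62 = 1.376 g/cm^3

1.376 g/cm^3


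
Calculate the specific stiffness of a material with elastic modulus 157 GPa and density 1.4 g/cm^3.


Specific stiffness = E/rho = 157/1.4 = 112.1 GPa/(g/cm^3)

112.1 GPa/(g/cm^3)


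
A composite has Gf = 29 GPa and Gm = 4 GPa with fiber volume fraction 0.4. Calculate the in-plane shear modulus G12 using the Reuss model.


1/G12 = Vf/Gf + (1-Vf)/Gm = 0.4/29 + 0.6/4
G12 = 6.11 GPa

6.11 GPa


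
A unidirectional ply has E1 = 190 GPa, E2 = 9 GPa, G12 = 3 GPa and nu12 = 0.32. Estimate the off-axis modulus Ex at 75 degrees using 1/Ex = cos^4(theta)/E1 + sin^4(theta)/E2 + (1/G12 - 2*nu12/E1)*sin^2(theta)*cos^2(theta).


cos^4(75) = 0.004487, sin^4(75) = 0.870513, sin^2(75)*cos^2(75) = 0.0625
1/G12 - 2*nu12/E1 = 1/3 - 2*0.32/190 = 0.329965 GPa^-1
1/Ex = 0.004487/190 + 0.870513/9 + 0.329965*0.0625 = 0.1173701 GPa^-1
Ex = 8.52 GPa

8.52 GPa


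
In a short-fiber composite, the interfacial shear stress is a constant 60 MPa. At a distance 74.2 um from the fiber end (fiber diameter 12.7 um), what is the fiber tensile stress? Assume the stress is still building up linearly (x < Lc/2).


Force balance: sigma_f * (pi*d^2/4) = tau * (pi*d) * x  ->  sigma_f = 4 * tau * x / d
sigma_f = 4 * 60 * 74.2 / 12.7 = 1402.2 MPa

1402.2 MPa


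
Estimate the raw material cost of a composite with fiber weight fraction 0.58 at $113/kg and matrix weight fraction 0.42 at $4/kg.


Cost = cost_f*Wf + cost_m*Wm = 113*0.58 + 4*0.42 = $67.22/kg

$67.22/kg


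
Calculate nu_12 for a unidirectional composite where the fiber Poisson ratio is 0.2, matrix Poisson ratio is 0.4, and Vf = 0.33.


nu_12 = nu_f*Vf + nu_m*(1-Vf) = 0.2*0.33 + 0.4*0.67 = 0.334

0.334


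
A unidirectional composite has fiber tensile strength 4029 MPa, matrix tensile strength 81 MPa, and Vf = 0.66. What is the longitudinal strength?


sigma_1 = sigma_f*Vf + sigma_m*(1-Vf) = 4029*0.66 + 81*0.34 = 2686.7 MPa

2686.7 MPa


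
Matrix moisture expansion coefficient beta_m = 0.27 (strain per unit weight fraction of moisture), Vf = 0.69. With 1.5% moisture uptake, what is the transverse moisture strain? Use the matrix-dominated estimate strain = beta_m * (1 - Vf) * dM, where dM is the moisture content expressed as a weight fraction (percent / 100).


dM = 1.5/100 = 0.015
strain = beta_m * (1-Vf) * dM = 0.27 * 0.31 * 0.015 = 0.0012555

0.0012555


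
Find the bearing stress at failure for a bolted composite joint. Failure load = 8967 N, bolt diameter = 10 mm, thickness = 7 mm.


sigma_br = F/(d*h) = 8967/(10*7) = 128.1 MPa

128.1 MPa


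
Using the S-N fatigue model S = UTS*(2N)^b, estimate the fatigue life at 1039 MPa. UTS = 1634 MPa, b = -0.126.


N = 0.5 * (S/UTS)^(1/b) = 0.5 * (1039/1634)^(1/-0.126) = 18.1793 cycles

18.1793 cycles


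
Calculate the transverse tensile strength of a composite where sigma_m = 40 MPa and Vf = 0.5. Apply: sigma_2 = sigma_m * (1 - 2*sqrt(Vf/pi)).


factor = 1 - 2*sqrt(0.5/pi) = 0.2021
sigma_2 = 40 * 0.2021 = 8.08 MPa

8.08 MPa


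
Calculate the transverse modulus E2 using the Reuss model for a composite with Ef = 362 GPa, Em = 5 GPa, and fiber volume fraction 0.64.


1/E2 = Vf/Ef + (1-Vf)/Em = 0.64/362 + 0.36/5
E2 = 13.56 GPa

13.56 GPa


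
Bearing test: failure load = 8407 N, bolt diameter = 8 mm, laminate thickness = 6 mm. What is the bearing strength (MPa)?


sigma_br = F/(d*h) = 8407/(8*6) = 175.1 MPa

175.1 MPa


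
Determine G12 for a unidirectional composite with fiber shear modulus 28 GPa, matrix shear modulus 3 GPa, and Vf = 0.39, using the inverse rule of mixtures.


1/G12 = Vf/Gf + (1-Vf)/Gm = 0.39/28 + 0.61/3
G12 = 4.6 GPa

4.6 GPa


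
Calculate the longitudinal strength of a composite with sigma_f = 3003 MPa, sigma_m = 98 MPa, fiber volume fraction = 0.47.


sigma_1 = sigma_f*Vf + sigma_m*(1-Vf) = 3003*0.47 + 98*0.53 = 1463.4 MPa

1463.4 MPa


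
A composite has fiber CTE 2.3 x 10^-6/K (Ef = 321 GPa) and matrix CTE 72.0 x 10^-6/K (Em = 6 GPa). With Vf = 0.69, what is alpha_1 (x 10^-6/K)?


E1 = Ef*Vf + Em*(1-Vf) = 223.35
alpha_1 = (alpha_f*Ef*Vf + alpha_m*Em*(1-Vf))/E1 = 2.88 x 10^-6/K

2.88 x 10^-6/K


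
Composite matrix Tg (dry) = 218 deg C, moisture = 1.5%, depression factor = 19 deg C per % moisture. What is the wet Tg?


Tg_wet = Tg_dry - k*moisture = 218 - 19*1.5 = 189.5 deg C

189.5 deg C


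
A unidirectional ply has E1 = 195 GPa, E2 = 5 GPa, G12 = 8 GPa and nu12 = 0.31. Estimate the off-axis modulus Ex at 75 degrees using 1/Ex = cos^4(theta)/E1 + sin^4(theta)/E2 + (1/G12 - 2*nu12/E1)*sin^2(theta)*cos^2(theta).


cos^4(75) = 0.004487, sin^4(75) = 0.870513, sin^2(75)*cos^2(75) = 0.0625
1/G12 - 2*nu12/E1 = 1/8 - 2*0.31/195 = 0.121821 GPa^-1
1/Ex = 0.004487/195 + 0.870513/5 + 0.121821*0.0625 = 0.1817393 GPa^-1
Ex = 5.5 GPa

5.5 GPa


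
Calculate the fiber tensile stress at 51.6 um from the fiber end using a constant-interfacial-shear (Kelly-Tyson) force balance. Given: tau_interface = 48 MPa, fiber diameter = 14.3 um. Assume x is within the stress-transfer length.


Force balance: sigma_f * (pi*d^2/4) = tau * (pi*d) * x  ->  sigma_f = 4 * tau * x / d
sigma_f = 4 * 48 * 51.6 / 14.3 = 692.8 MPa

692.8 MPa


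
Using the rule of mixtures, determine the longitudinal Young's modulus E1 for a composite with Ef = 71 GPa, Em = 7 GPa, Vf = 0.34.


E1 = Ef*Vf + Em*(1-Vf) = 71*0.34 + 7*0.66 = 28.76 GPa

28.76 GPa


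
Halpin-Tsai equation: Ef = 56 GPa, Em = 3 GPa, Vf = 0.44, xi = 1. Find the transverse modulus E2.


eta = (Ef/Em - 1)/(Ef/Em + xi) = (18.6667 - 1)/(18.6667 + 1) = 0.8983
E2 = Em*(1+xi*eta*Vf)/(1-eta*Vf) = 6.92 GPa

6.92 GPa


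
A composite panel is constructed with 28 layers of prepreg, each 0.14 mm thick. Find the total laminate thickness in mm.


h = n * t_ply = 28 * 0.14 = 3.92 mm

3.92 mm


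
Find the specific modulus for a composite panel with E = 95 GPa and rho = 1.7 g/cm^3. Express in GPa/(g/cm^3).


Specific stiffness = E/rho = 95/1.7 = 55.9 GPa/(g/cm^3)

55.9 GPa/(g/cm^3)


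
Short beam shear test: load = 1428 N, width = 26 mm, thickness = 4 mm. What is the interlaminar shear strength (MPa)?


ILSS = 3F/(4bh) = 3*1428/(4*26*4) = 10.3 MPa

10.3 MPa


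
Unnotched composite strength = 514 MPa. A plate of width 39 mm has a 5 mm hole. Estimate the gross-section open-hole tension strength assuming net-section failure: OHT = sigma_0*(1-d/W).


OHT = sigma_0*(1-d/W) = 514*(1-5/39) = 448.1 MPa

448.1 MPa


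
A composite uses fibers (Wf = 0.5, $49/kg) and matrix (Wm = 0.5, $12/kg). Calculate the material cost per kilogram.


Cost = cost_f*Wf + cost_m*Wm = 49*0.5 + 12*0.5 = $30.5/kg

$30.5/kg


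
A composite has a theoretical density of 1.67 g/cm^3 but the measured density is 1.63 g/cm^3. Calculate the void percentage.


Void% = (rho_theo - rho_actual)/rho_theo * 100 = (1.67 - 1.63)/1.67 * 100 = 2.4%

2.4%


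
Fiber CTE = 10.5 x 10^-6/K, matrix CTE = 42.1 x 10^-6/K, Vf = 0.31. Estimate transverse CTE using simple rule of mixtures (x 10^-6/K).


alpha_2 = alpha_f*Vf + alpha_m*(1-Vf) = 10.5*0.31 + 42.1*0.69 = 32.3 x 10^-6/K

32.3 x 10^-6/K


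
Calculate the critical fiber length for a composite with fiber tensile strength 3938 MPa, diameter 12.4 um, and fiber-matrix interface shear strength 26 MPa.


Lc = sigma_f * d / (2 * tau_i) = 3938 * 12.4 / (2 * 26) = 939.1 um

939.1 um


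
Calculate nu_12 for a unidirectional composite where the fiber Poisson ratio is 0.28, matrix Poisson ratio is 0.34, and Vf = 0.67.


nu_12 = nu_f*Vf + nu_m*(1-Vf) = 0.28*0.67 + 0.34*0.33 = 0.2998

0.2998


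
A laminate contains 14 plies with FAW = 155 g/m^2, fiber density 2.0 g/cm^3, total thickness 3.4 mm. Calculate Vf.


Vf = n * FAW / (rho_f * h * 1000) = 14 * 155 / (2.0 * 3.4 * 1000) = 0.3191

0.3191


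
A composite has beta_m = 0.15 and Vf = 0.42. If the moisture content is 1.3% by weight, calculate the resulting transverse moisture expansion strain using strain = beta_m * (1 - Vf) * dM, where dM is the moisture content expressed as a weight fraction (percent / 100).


dM = 1.3/100 = 0.013
strain = beta_m * (1-Vf) * dM = 0.15 * 0.58 * 0.013 = 0.001131

0.001131


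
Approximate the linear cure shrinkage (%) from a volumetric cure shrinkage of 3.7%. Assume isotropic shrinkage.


Linear shrinkage ≈ vol_shrink/3 = 3.7/3 = 1.233%

1.233%


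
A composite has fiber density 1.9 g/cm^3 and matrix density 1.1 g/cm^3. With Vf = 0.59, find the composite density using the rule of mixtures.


rho_c = rho_f*Vf + rho_m*(1-Vf) = 1.9*0.59 + 1.1*0.41 = 1.572 g/cm^3

1.572 g/cm^3


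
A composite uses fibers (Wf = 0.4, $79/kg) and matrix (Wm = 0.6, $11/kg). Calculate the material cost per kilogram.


Cost = cost_f*Wf + cost_m*Wm = 79*0.4 + 11*0.6 = $38.2/kg

$38.2/kg


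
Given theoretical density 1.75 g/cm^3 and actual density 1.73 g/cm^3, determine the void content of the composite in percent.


Void% = (rho_theo - rho_actual)/rho_theo * 100 = (1.75 - 1.73)/1.75 * 100 = 1.14%

1.14%


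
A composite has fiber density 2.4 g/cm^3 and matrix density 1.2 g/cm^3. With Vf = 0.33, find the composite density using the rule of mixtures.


rho_c = rho_f*Vf + rho_m*(1-Vf) = 2.4*0.33 + 1.2*0.67 = 1.596 g/cm^3

1.596 g/cm^3


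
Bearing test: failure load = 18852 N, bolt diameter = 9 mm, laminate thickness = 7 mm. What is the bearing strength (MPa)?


sigma_br = F/(d*h) = 18852/(9*7) = 299.2 MPa

299.2 MPa


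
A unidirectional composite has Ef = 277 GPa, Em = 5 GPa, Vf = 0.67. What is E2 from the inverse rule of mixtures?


1/E2 = Vf/Ef + (1-Vf)/Em = 0.67/277 + 0.33/5
E2 = 14.62 GPa

14.62 GPa


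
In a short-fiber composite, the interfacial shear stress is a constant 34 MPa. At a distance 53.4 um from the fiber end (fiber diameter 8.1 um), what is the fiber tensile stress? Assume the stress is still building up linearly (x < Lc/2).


Force balance: sigma_f * (pi*d^2/4) = tau * (pi*d) * x  ->  sigma_f = 4 * tau * x / d
sigma_f = 4 * 34 * 53.4 / 8.1 = 896.6 MPa

896.6 MPa


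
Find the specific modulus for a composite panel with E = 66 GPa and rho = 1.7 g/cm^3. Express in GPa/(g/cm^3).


Specific stiffness = E/rho = 66/1.7 = 38.8 GPa/(g/cm^3)

38.8 GPa/(g/cm^3)


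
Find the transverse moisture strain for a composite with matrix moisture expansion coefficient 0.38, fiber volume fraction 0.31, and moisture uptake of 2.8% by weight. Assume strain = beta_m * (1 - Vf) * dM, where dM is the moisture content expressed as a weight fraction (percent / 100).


dM = 2.8/100 = 0.028
strain = beta_m * (1-Vf) * dM = 0.38 * 0.69 * 0.028 = 0.0073416

0.0073416


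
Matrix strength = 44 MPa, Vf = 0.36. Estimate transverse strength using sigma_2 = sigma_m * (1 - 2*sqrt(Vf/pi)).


factor = 1 - 2*sqrt(0.36/pi) = 0.323
sigma_2 = 44 * 0.323 = 14.21 MPa

14.21 MPa


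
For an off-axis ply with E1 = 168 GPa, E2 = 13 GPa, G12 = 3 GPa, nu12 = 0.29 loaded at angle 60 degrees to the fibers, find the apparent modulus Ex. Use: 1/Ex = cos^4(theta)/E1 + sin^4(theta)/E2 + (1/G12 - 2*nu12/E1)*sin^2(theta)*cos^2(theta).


cos^4(60) = 0.0625, sin^4(60) = 0.5625, sin^2(60)*cos^2(60) = 0.1875
1/G12 - 2*nu12/E1 = 1/3 - 2*0.29/168 = 0.329881 GPa^-1
1/Ex = 0.0625/168 + 0.5625/13 + 0.329881*0.1875 = 0.1054939 GPa^-1
Ex = 9.48 GPa

9.48 GPa


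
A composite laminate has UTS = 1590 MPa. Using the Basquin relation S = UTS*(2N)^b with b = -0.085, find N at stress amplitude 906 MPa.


N = 0.5 * (S/UTS)^(1/b) = 0.5 * (906/1590)^(1/-0.085) = 373.8713 cycles

373.8713 cycles


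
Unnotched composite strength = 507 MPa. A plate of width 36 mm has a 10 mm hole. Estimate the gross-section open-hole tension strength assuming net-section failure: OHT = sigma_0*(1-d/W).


OHT = sigma_0*(1-d/W) = 507*(1-10/36) = 366.2 MPa

366.2 MPa


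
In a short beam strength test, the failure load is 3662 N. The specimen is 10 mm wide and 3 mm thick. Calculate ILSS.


ILSS = 3F/(4bh) = 3*3662/(4*10*3) = 91.55 MPa

91.55 MPa


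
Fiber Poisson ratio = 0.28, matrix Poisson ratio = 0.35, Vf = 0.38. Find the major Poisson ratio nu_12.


nu_12 = nu_f*Vf + nu_m*(1-Vf) = 0.28*0.38 + 0.35*0.62 = 0.3234

0.3234


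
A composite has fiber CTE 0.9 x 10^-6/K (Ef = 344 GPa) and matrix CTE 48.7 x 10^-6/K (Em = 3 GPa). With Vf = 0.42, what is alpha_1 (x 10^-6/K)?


E1 = Ef*Vf + Em*(1-Vf) = 146.22
alpha_1 = (alpha_f*Ef*Vf + alpha_m*Em*(1-Vf))/E1 = 1.47 x 10^-6/K

1.47 x 10^-6/K


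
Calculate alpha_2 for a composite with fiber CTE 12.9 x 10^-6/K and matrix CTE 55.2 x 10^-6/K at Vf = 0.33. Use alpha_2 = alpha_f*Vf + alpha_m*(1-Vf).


alpha_2 = alpha_f*Vf + alpha_m*(1-Vf) = 12.9*0.33 + 55.2*0.67 = 41.2 x 10^-6/K

41.2 x 10^-6/K


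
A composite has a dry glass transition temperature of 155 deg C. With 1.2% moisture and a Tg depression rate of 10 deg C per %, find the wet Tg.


Tg_wet = Tg_dry - k*moisture = 155 - 10*1.2 = 143.0 deg C

143.0 deg C


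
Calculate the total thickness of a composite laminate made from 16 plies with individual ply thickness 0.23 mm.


h = n * t_ply = 16 * 0.23 = 3.68 mm

3.68 mm


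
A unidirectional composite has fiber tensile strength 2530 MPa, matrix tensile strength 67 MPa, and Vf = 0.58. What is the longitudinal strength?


sigma_1 = sigma_f*Vf + sigma_m*(1-Vf) = 2530*0.58 + 67*0.42 = 1495.5 MPa

1495.5 MPa


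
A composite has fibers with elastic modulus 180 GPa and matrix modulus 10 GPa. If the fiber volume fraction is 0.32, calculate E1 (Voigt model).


E1 = Ef*Vf + Em*(1-Vf) = 180*0.32 + 10*0.68 = 64.4 GPa

64.4 GPa


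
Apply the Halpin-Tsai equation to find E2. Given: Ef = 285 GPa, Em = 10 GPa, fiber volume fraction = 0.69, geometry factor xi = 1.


eta = (Ef/Em - 1)/(Ef/Em + xi) = (28.5 - 1)/(28.5 + 1) = 0.9322
E2 = Em*(1+xi*eta*Vf)/(1-eta*Vf) = 46.06 GPa

46.06 GPa


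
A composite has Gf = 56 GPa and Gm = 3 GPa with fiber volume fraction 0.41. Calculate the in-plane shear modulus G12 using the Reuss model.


1/G12 = Vf/Gf + (1-Vf)/Gm = 0.41/56 + 0.59/3
G12 = 4.9 GPa

4.9 GPa


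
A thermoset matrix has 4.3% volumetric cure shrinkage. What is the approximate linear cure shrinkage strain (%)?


Linear shrinkage ≈ vol_shrink/3 = 4.3/3 = 1.433%

1.433%


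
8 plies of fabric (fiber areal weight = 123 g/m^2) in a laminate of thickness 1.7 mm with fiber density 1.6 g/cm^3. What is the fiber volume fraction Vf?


Vf = n * FAW / (rho_f * h * 1000) = 8 * 123 / (1.6 * 1.7 * 1000) = 0.3618

0.3618


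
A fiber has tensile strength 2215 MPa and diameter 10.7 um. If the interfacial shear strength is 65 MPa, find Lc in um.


Lc = sigma_f * d / (2 * tau_i) = 2215 * 10.7 / (2 * 65) = 182.3 um

182.3 um


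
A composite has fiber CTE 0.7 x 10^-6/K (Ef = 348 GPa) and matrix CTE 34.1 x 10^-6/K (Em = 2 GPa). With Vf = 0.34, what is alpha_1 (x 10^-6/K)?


E1 = Ef*Vf + Em*(1-Vf) = 119.64
alpha_1 = (alpha_f*Ef*Vf + alpha_m*Em*(1-Vf))/E1 = 1.07 x 10^-6/K

1.07 x 10^-6/K


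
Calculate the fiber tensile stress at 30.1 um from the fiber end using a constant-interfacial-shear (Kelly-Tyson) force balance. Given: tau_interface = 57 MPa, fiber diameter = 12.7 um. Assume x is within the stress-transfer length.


Force balance: sigma_f * (pi*d^2/4) = tau * (pi*d) * x  ->  sigma_f = 4 * tau * x / d
sigma_f = 4 * 57 * 30.1 / 12.7 = 540.4 MPa

540.4 MPa


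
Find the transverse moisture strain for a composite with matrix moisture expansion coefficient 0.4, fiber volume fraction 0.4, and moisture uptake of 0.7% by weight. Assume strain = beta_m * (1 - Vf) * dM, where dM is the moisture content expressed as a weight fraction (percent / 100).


dM = 0.7/100 = 0.007
strain = beta_m * (1-Vf) * dM = 0.4 * 0.6 * 0.007 = 0.00168

0.00168


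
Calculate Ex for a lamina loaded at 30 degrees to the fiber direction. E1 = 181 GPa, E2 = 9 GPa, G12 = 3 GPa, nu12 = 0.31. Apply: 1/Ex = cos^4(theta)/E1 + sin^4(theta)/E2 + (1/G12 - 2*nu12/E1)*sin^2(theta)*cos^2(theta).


cos^4(30) = 0.5625, sin^4(30) = 0.0625, sin^2(30)*cos^2(30) = 0.1875
1/G12 - 2*nu12/E1 = 1/3 - 2*0.31/181 = 0.329908 GPa^-1
1/Ex = 0.5625/181 + 0.0625/9 + 0.329908*0.1875 = 0.0719099 GPa^-1
Ex = 13.91 GPa

13.91 GPa


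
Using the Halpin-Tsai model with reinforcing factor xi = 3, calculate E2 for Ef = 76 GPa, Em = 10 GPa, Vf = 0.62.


eta = (Ef/Em - 1)/(Ef/Em + xi) = (7.6 - 1)/(7.6 + 3) = 0.6226
E2 = Em*(1+xi*eta*Vf)/(1-eta*Vf) = 35.15 GPa

35.15 GPa


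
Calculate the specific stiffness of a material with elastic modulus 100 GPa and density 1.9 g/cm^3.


Specific stiffness = E/rho = 100/1.9 = 52.6 GPa/(g/cm^3)

52.6 GPa/(g/cm^3)


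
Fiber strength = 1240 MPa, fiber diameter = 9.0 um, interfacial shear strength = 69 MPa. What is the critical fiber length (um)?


Lc = sigma_f * d / (2 * tau_i) = 1240 * 9.0 / (2 * 69) = 80.9 um

80.9 um
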